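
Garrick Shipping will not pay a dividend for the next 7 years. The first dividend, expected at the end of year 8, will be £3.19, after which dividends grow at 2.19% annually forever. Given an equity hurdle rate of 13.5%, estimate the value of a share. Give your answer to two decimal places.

Deferred-dividend DDM. At t=7 the remaining stream is a growing perpetuity with first payment D_8 = 3.19.
V_7 = D_8/(r−g) = 3.19/(0.135−0.0219) = 28.2051
P₀ = V_7/(1+r)^7 = 28.2051/(1+0.135)^7 = 11.6240

£11.62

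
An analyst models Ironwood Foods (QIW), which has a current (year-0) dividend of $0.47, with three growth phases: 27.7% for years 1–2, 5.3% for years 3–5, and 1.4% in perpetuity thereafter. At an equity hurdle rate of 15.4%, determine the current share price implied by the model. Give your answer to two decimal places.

Three-stage DDM. Project D₁…D_5; terminal Gordon value at t=5 with g = 0.014; discount at r = 0.154.
D_1 = 0.6002
D_2 = 0.7664
D_3 = 0.8071
D_4 = 0.8498
D_5 = 0.8949
TV_5 = 0.9074/(0.154−0.014) = 6.4815
P₀ = Σ Dₜ/(1+r)ᵗ + TV_5/(1+r)^5 = 5.7042

$5.70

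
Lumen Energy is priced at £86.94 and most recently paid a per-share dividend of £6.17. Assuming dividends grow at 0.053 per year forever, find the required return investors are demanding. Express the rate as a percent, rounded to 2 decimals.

Rearranging the constant-growth DDM: r = D₁/P₀ + g.
D₁ = 6.17 × (1 + 0.053) = 6.4970.
r = 6.4970 / 86.94 + 0.053 = 0.07473 + 0.053 = 0.12773

12.77%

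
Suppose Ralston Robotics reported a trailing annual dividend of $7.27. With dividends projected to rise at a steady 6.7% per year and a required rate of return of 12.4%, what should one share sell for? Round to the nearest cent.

Gordon growth model: P₀ = D₁/(r − g). D₁ = 7.27 × (1 + 0.067) = 7.7571.
P₀ = 7.7571 / (0.124 − 0.067) = 7.7571 / 0.057 = 136.0893

$136.09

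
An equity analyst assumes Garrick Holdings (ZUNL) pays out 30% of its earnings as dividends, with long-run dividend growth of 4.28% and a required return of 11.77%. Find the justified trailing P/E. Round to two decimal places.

Justified trailing P/E = b(1+g)/(r−g) = 0.30×(1+0.0428)/(0.1177−0.0428) = 4.1768

4.18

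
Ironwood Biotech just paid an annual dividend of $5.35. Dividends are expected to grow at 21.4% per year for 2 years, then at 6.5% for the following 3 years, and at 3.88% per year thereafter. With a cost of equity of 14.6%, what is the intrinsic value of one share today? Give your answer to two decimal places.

Three-stage DDM. Project D₁…D_5; terminal Gordon value at t=5 with g = 0.0388; discount at r = 0.146.
D_1 = 6.4949
D_2 = 7.8848
D_3 = 8.3973
D_4 = 8.9431
D_5 = 9.5245
TV_5 = 9.8940/(0.146−0.0388) = 92.2948
P₀ = Σ Dₜ/(1+r)ᵗ + TV_5/(1+r)^5 = 73.9474

$73.95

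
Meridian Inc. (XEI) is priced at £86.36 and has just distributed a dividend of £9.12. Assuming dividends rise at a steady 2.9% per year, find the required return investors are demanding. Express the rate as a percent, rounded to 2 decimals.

Rearranging the constant-growth DDM: r = D₁/P₀ + g.
D₁ = 9.12 × (1 + 0.029) = 9.3845.
r = 9.3845 / 86.36 + 0.029 = 0.10867 + 0.029 = 0.13767

13.77%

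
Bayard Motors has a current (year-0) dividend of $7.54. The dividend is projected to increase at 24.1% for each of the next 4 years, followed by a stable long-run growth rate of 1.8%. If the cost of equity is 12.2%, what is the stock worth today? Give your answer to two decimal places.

Two-stage DDM. Project D₁…D_4 at 0.241, terminal growth 0.018, discount at r = 0.122.
D_1 = 9.3571
D_2 = 11.6122
D_3 = 14.4108
D_4 = 17.8837
Terminal value at t=4: TV = D_5/(r−g) = 18.2057/(0.122−0.018) = 175.0544
P₀ = 9.3571/(1+0.122)^1 + 11.6122/(1+0.122)^2 + 14.4108/(1+0.122)^3 + 17.8837/(1+0.122)^4 + 175.0544/(1+0.122)^4 = 149.5102

$149.51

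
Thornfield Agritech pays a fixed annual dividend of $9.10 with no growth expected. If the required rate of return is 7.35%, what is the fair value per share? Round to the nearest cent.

Zero-growth DDM (perpetuity): P₀ = D/r = 9.10 / 0.0735 = 123.8095

$123.81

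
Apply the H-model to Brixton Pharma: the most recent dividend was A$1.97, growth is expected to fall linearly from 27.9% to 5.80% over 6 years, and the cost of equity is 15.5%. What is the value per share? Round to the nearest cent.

A$34.95

H-model: P₀ = D₀[(1+g_L) + H(g_S−g_L)]/(r−g_L), with H = 6/2 = 3.
P₀ = 1.97 × [(1+0.058) + 3×(0.279−0.058)] / (0.155−0.058)
   = 1.97 × 1.7210 / 0.097 = 34.9523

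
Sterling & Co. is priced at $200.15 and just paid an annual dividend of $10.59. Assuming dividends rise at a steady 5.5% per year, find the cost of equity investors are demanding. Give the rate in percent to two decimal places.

11.08%

Rearranging the constant-growth DDM: r = D₁/P₀ + g.
D₁ = 10.59 × (1 + 0.055) = 11.1724.
r = 11.1724 / 200.15 + 0.055 = 0.05582 + 0.055 = 0.11082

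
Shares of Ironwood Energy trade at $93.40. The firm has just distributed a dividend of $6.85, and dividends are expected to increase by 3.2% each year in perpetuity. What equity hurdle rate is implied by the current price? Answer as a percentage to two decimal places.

10.77%

Rearranging the constant-growth DDM: r = D₁/P₀ + g.
D₁ = 6.85 × (1 + 0.032) = 7.0692.
r = 7.0692 / 93.40 + 0.032 = 0.07569 + 0.032 = 0.10769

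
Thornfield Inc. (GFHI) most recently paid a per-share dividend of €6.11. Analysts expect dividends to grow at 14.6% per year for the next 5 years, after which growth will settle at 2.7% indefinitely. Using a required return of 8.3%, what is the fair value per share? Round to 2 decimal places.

Two-stage DDM. Project D₁…D_5 at 0.146, terminal growth 0.027, discount at r = 0.083.
D_1 = 7.0021
D_2 = 8.0244
D_3 = 9.1959
D_4 = 10.5385
D_5 = 12.0771
Terminal value at t=5: TV = D_6/(r−g) = 12.4032/(0.083−0.027) = 221.4862
P₀ = 7.0021/(1+0.083)^1 + 8.0244/(1+0.083)^2 + 9.1959/(1+0.083)^3 + 10.5385/(1+0.083)^4 + 12.0771/(1+0.083)^5 + 221.4862/(1+0.083)^5 = 184.9770

€184.98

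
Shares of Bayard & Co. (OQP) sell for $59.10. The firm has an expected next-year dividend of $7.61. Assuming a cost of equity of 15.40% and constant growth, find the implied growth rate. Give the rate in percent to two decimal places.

From P₀ = D₁/(r − g), the implied growth is g = r − D₁/P₀.
g = 0.154 − 7.61/59.10 = 0.154 − 0.12876 = 0.02524

2.52%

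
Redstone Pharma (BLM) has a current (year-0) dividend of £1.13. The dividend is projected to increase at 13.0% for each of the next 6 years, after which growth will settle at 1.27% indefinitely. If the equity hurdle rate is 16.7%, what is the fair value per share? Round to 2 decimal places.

Two-stage DDM. Project D₁…D_6 at 0.13, terminal growth 0.0127, discount at r = 0.167.
D_1 = 1.2769
D_2 = 1.4429
D_3 = 1.6305
D_4 = 1.8424
D_5 = 2.0820
D_6 = 2.3526
Terminal value at t=6: TV = D_7/(r−g) = 2.3825/(0.167−0.0127) = 15.4406
P₀ = 1.2769/(1+0.167)^1 + 1.4429/(1+0.167)^2 + 1.6305/(1+0.167)^3 + 1.8424/(1+0.167)^4 + 2.0820/(1+0.167)^5 + 2.3526/(1+0.167)^6 + 15.4406/(1+0.167)^6 = 12.1789

£12.18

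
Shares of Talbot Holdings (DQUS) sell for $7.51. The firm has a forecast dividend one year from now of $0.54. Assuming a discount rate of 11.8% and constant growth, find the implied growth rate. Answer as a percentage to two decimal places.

From P₀ = D₁/(r − g), the implied growth is g = r − D₁/P₀.
g = 0.118 − 0.54/7.51 = 0.118 − 0.07190 = 0.04610

4.61%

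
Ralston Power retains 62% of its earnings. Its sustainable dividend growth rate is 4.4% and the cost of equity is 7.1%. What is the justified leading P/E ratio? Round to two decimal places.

14.07

Payout ratio b = 1 − 0.62 = 0.38.
Justified leading P/E = b/(r−g) = 0.38/(0.071−0.044) = 14.0741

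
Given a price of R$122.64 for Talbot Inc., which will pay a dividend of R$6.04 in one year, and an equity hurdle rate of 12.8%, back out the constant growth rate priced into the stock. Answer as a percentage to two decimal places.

7.88%

From P₀ = D₁/(r − g), the implied growth is g = r − D₁/P₀.
g = 0.128 − 6.04/122.64 = 0.128 − 0.04925 = 0.07875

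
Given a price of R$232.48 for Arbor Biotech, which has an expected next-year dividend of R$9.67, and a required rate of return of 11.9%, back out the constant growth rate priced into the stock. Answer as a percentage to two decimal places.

7.74%

From P₀ = D₁/(r − g), the implied growth is g = r − D₁/P₀.
g = 0.119 − 9.67/232.48 = 0.119 − 0.04159 = 0.07741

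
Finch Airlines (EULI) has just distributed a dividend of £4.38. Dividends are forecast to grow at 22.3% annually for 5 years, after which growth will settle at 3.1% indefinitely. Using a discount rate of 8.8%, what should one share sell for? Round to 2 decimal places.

£173.72

Two-stage DDM. Project D₁…D_5 at 0.223, terminal growth 0.031, discount at r = 0.088.
D_1 = 5.3567
D_2 = 6.5513
D_3 = 8.0122
D_4 = 9.7990
D_5 = 11.9841
Terminal value at t=5: TV = D_6/(r−g) = 12.3556/(0.088−0.031) = 216.7655
P₀ = 5.3567/(1+0.088)^1 + 6.5513/(1+0.088)^2 + 8.0122/(1+0.088)^3 + 9.7990/(1+0.088)^4 + 11.9841/(1+0.088)^5 + 216.7655/(1+0.088)^5 = 173.7150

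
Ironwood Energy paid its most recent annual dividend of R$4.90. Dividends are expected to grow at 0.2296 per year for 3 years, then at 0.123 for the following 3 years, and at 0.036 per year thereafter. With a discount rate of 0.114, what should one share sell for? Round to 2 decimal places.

Three-stage DDM. Project D₁…D_6; terminal Gordon value at t=6 with g = 0.036; discount at r = 0.114.
D_1 = 6.0250
D_2 = 7.4084
D_3 = 9.1094
D_4 = 10.2298
D_5 = 11.4881
D_6 = 12.9011
TV_6 = 13.3655/(0.114−0.036) = 171.3531
P₀ = Σ Dₜ/(1+r)ᵗ + TV_6/(1+r)^6 = 127.7124

R$127.71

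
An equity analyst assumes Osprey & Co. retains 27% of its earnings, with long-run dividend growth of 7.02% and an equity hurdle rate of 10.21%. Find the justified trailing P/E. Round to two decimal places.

Payout ratio b = 1 − 0.27 = 0.73.
Justified trailing P/E = b(1+g)/(r−g) = 0.73×(1+0.0702)/(0.1021−0.0702) = 24.4905

24.49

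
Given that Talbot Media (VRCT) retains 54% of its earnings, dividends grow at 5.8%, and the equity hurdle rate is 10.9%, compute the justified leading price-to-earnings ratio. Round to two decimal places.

Payout ratio b = 1 − 0.54 = 0.46.
Justified leading P/E = b/(r−g) = 0.46/(0.109−0.058) = 9.0196

9.02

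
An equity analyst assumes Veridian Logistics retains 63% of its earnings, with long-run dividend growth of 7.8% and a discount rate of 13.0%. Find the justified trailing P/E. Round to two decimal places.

7.67

Payout ratio b = 1 − 0.63 = 0.37.
Justified trailing P/E = b(1+g)/(r−g) = 0.37×(1+0.078)/(0.13−0.078) = 7.6704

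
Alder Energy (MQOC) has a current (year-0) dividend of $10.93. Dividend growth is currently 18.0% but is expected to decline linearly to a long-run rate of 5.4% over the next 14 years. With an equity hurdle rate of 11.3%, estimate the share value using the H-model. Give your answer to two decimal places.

$358.65

H-model: P₀ = D₀[(1+g_L) + H(g_S−g_L)]/(r−g_L), with H = 14/2 = 7.
P₀ = 10.93 × [(1+0.054) + 7×(0.18−0.054)] / (0.113−0.054)
   = 10.93 × 1.9360 / 0.059 = 358.6522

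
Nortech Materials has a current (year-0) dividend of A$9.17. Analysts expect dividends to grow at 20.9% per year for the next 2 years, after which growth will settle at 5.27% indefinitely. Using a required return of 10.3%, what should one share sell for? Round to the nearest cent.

Two-stage DDM. Project D₁…D_2 at 0.209, terminal growth 0.0527, discount at r = 0.103.
D_1 = 11.0865
D_2 = 13.4036
Terminal value at t=2: TV = D_3/(r−g) = 14.1100/(0.103−0.0527) = 280.5166
P₀ = 11.0865/(1+0.103)^1 + 13.4036/(1+0.103)^2 + 280.5166/(1+0.103)^2 = 251.6410

A$251.64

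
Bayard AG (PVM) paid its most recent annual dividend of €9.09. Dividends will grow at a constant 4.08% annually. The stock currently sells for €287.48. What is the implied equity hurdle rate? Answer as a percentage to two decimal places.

Rearranging the constant-growth DDM: r = D₁/P₀ + g.
D₁ = 9.09 × (1 + 0.0408) = 9.4609.
r = 9.4609 / 287.48 + 0.0408 = 0.03291 + 0.0408 = 0.07371

7.37%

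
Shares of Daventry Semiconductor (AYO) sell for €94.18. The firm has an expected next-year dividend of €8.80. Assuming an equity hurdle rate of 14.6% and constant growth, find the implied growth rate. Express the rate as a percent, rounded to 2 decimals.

From P₀ = D₁/(r − g), the implied growth is g = r − D₁/P₀.
g = 0.146 − 8.80/94.18 = 0.146 − 0.09344 = 0.05256

5.26%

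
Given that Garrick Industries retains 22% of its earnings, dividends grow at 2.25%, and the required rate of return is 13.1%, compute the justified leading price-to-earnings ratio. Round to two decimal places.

Payout ratio b = 1 − 0.22 = 0.78.
Justified leading P/E = b/(r−g) = 0.78/(0.131−0.0225) = 7.1889

7.19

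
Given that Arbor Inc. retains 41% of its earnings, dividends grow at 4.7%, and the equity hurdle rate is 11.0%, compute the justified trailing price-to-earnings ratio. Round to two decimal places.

Payout ratio b = 1 − 0.41 = 0.59.
Justified trailing P/E = b(1+g)/(r−g) = 0.59×(1+0.047)/(0.11−0.047) = 9.8052

9.81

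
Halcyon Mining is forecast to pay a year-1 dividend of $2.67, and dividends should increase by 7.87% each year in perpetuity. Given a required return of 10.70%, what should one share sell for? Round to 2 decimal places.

Gordon growth model: P₀ = D₁/(r − g), with D₁ = 2.67 given directly.
P₀ = 2.6700 / (0.107 − 0.0787) = 2.6700 / 0.0283 = 94.3463

$94.35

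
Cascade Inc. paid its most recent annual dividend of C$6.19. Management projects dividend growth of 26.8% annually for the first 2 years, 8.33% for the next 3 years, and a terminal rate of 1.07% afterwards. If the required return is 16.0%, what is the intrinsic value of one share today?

Three-stage DDM. Project D₁…D_5; terminal Gordon value at t=5 with g = 0.0107; discount at r = 0.16.
D_1 = 7.8489
D_2 = 9.9524
D_3 = 10.7815
D_4 = 11.6796
D_5 = 12.6525
TV_5 = 12.7879/(0.16−0.0107) = 85.6521
P₀ = Σ Dₜ/(1+r)ᵗ + TV_5/(1+r)^5 = 74.3244

C$74.32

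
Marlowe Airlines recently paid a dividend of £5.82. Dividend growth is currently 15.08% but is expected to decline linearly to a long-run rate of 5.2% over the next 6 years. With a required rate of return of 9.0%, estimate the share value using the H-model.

H-model: P₀ = D₀[(1+g_L) + H(g_S−g_L)]/(r−g_L), with H = 6/2 = 3.
P₀ = 5.82 × [(1+0.052) + 3×(0.1508−0.052)] / (0.09−0.052)
   = 5.82 × 1.3484 / 0.038 = 206.5181

£206.52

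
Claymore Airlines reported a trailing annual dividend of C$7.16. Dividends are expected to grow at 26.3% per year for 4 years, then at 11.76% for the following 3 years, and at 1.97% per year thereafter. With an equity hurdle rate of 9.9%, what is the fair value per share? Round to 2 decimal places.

C$248.68

Three-stage DDM. Project D₁…D_7; terminal Gordon value at t=7 with g = 0.0197; discount at r = 0.099.
D_1 = 9.0431
D_2 = 11.4214
D_3 = 14.4252
D_4 = 18.2191
D_5 = 20.3616
D_6 = 22.7562
D_7 = 25.4323
TV_7 = 25.9333/(0.099−0.0197) = 327.0279
P₀ = Σ Dₜ/(1+r)ᵗ + TV_7/(1+r)^7 = 248.6807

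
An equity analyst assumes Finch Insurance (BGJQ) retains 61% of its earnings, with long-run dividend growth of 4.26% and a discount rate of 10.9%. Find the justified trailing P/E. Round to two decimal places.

6.12

Payout ratio b = 1 − 0.61 = 0.39.
Justified trailing P/E = b(1+g)/(r−g) = 0.39×(1+0.0426)/(0.109−0.0426) = 6.1237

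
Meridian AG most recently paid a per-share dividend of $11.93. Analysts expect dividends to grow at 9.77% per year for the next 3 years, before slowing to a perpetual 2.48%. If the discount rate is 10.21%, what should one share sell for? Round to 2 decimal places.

Two-stage DDM. Project D₁…D_3 at 0.0977, terminal growth 0.0248, discount at r = 0.1021.
D_1 = 13.0956
D_2 = 14.3750
D_3 = 15.7794
Terminal value at t=3: TV = D_4/(r−g) = 16.1708/(0.1021−0.0248) = 209.1949
P₀ = 13.0956/(1+0.1021)^1 + 14.3750/(1+0.1021)^2 + 15.7794/(1+0.1021)^3 + 209.1949/(1+0.1021)^3 = 191.7795

$191.78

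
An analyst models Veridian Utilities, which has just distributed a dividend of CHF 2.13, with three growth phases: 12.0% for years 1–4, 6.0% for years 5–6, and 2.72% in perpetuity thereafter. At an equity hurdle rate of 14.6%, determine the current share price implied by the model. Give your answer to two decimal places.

Three-stage DDM. Project D₁…D_6; terminal Gordon value at t=6 with g = 0.0272; discount at r = 0.146.
D_1 = 2.3856
D_2 = 2.6719
D_3 = 2.9925
D_4 = 3.3516
D_5 = 3.5527
D_6 = 3.7659
TV_6 = 3.8683/(0.146−0.0272) = 32.5613
P₀ = Σ Dₜ/(1+r)ᵗ + TV_6/(1+r)^6 = 25.8820

CHF 25.88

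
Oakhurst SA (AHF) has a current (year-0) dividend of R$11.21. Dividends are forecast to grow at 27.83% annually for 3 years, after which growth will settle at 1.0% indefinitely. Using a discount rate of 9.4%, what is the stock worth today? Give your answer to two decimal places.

R$261.31

Two-stage DDM. Project D₁…D_3 at 0.2783, terminal growth 0.01, discount at r = 0.094.
D_1 = 14.3297
D_2 = 18.3177
D_3 = 23.4155
Terminal value at t=3: TV = D_4/(r−g) = 23.6497/(0.094−0.01) = 281.5439
P₀ = 14.3297/(1+0.094)^1 + 18.3177/(1+0.094)^2 + 23.4155/(1+0.094)^3 + 281.5439/(1+0.094)^3 = 261.3146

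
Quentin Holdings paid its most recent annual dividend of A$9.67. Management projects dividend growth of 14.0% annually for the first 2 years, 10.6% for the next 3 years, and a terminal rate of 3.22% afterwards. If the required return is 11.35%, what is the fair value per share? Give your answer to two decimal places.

Three-stage DDM. Project D₁…D_5; terminal Gordon value at t=5 with g = 0.0322; discount at r = 0.1135.
D_1 = 11.0238
D_2 = 12.5671
D_3 = 13.8992
D_4 = 15.3726
D_5 = 17.0021
TV_5 = 17.5495/(0.1135−0.0322) = 215.8613
P₀ = Σ Dₜ/(1+r)ᵗ + TV_5/(1+r)^5 = 176.1379

A$176.14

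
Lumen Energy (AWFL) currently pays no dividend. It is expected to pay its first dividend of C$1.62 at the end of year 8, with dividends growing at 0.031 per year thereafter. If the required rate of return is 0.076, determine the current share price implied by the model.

C$21.56

Deferred-dividend DDM. At t=7 the remaining stream is a growing perpetuity with first payment D_8 = 1.62.
V_7 = D_8/(r−g) = 1.62/(0.076−0.031) = 36.0000
P₀ = V_7/(1+r)^7 = 36.0000/(1+0.076)^7 = 21.5584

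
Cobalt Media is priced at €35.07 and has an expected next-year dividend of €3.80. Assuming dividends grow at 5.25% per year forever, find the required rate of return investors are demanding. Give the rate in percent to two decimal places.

16.09%

Rearranging the constant-growth DDM: r = D₁/P₀ + g.
r = 3.8000 / 35.07 + 0.0525 = 0.10835 + 0.0525 = 0.16085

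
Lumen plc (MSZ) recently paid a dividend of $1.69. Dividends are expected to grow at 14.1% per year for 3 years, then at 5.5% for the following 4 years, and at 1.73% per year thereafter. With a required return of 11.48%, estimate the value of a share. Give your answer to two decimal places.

$26.80

Three-stage DDM. Project D₁…D_7; terminal Gordon value at t=7 with g = 0.0173; discount at r = 0.1148.
D_1 = 1.9283
D_2 = 2.2002
D_3 = 2.5104
D_4 = 2.6485
D_5 = 2.7941
D_6 = 2.9478
D_7 = 3.1100
TV_7 = 3.1638/(0.1148−0.0173) = 32.4487
P₀ = Σ Dₜ/(1+r)ᵗ + TV_7/(1+r)^7 = 26.8029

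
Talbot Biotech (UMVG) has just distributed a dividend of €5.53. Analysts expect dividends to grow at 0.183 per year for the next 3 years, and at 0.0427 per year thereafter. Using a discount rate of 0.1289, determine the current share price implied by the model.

Two-stage DDM. Project D₁…D_3 at 0.183, terminal growth 0.0427, discount at r = 0.1289.
D_1 = 6.5420
D_2 = 7.7392
D_3 = 9.1554
Terminal value at t=3: TV = D_4/(r−g) = 9.5464/(0.1289−0.0427) = 110.7469
P₀ = 6.5420/(1+0.1289)^1 + 7.7392/(1+0.1289)^2 + 9.1554/(1+0.1289)^3 + 110.7469/(1+0.1289)^3 = 95.2092

€95.21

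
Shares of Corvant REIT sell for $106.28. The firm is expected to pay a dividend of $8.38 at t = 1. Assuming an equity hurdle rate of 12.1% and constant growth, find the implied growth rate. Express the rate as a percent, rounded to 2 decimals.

4.22%

From P₀ = D₁/(r − g), the implied growth is g = r − D₁/P₀.
g = 0.121 − 8.38/106.28 = 0.121 − 0.07885 = 0.04215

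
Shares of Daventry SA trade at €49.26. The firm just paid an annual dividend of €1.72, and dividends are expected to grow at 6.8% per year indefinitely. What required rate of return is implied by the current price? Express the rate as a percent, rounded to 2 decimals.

10.53%

Rearranging the constant-growth DDM: r = D₁/P₀ + g.
D₁ = 1.72 × (1 + 0.068) = 1.8370.
r = 1.8370 / 49.26 + 0.068 = 0.03729 + 0.068 = 0.10529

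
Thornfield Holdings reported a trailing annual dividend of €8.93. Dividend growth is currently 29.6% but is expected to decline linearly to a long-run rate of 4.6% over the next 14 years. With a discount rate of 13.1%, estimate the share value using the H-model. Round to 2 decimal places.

€293.74

H-model: P₀ = D₀[(1+g_L) + H(g_S−g_L)]/(r−g_L), with H = 14/2 = 7.
P₀ = 8.93 × [(1+0.046) + 7×(0.296−0.046)] / (0.131−0.046)
   = 8.93 × 2.7960 / 0.085 = 293.7445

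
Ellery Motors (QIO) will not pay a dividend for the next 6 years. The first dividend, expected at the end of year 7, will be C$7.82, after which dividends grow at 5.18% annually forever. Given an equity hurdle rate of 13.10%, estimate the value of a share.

Deferred-dividend DDM. At t=6 the remaining stream is a growing perpetuity with first payment D_7 = 7.82.
V_6 = D_7/(r−g) = 7.82/(0.131−0.0518) = 98.7374
P₀ = V_6/(1+r)^6 = 98.7374/(1+0.131)^6 = 47.1744

C$47.17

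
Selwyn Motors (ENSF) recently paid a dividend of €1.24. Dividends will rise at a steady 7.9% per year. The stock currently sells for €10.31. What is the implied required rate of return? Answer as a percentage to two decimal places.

20.88%

Rearranging the constant-growth DDM: r = D₁/P₀ + g.
D₁ = 1.24 × (1 + 0.079) = 1.3380.
r = 1.3380 / 10.31 + 0.079 = 0.12977 + 0.079 = 0.20877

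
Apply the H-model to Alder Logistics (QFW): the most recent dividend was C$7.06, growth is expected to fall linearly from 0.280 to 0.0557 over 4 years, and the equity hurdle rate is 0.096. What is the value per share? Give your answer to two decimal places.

C$263.53

H-model: P₀ = D₀[(1+g_L) + H(g_S−g_L)]/(r−g_L), with H = 4/2 = 2.
P₀ = 7.06 × [(1+0.0557) + 2×(0.28−0.0557)] / (0.096−0.0557)
   = 7.06 × 1.5043 / 0.0403 = 263.5325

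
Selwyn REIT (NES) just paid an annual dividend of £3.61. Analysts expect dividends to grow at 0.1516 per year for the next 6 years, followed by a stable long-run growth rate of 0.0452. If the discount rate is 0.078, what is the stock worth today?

£198.44

Two-stage DDM. Project D₁…D_6 at 0.1516, terminal growth 0.0452, discount at r = 0.078.
D_1 = 4.1573
D_2 = 4.7875
D_3 = 5.5133
D_4 = 6.3491
D_5 = 7.3117
D_6 = 8.4201
Terminal value at t=6: TV = D_7/(r−g) = 8.8007/(0.078−0.0452) = 268.3136
P₀ = 4.1573/(1+0.078)^1 + 4.7875/(1+0.078)^2 + 5.5133/(1+0.078)^3 + 6.3491/(1+0.078)^4 + 7.3117/(1+0.078)^5 + 8.4201/(1+0.078)^6 + 268.3136/(1+0.078)^6 = 198.4408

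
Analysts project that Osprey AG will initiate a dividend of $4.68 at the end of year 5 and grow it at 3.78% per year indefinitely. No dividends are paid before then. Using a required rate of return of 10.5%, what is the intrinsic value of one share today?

$46.71

Deferred-dividend DDM. At t=4 the remaining stream is a growing perpetuity with first payment D_5 = 4.68.
V_4 = D_5/(r−g) = 4.68/(0.105−0.0378) = 69.6429
P₀ = V_4/(1+r)^4 = 69.6429/(1+0.105)^4 = 46.7119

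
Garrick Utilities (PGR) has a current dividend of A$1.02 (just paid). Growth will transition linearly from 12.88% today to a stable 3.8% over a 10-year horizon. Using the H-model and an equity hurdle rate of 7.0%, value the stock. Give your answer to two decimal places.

H-model: P₀ = D₀[(1+g_L) + H(g_S−g_L)]/(r−g_L), with H = 10/2 = 5.
P₀ = 1.02 × [(1+0.038) + 5×(0.1288−0.038)] / (0.07−0.038)
   = 1.02 × 1.4920 / 0.032 = 47.5575

A$47.56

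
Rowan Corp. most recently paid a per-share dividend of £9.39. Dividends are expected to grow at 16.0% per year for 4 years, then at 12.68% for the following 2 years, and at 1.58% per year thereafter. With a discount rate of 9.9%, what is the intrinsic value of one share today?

Three-stage DDM. Project D₁…D_6; terminal Gordon value at t=6 with g = 0.0158; discount at r = 0.099.
D_1 = 10.8924
D_2 = 12.6352
D_3 = 14.6568
D_4 = 17.0019
D_5 = 19.1577
D_6 = 21.5869
TV_6 = 21.9280/(0.099−0.0158) = 263.5579
P₀ = Σ Dₜ/(1+r)ᵗ + TV_6/(1+r)^6 = 216.8566

£216.86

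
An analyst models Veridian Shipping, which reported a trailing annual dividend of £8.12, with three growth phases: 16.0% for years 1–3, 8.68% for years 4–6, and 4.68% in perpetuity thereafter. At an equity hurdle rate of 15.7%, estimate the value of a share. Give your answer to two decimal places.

£110.60

Three-stage DDM. Project D₁…D_6; terminal Gordon value at t=6 with g = 0.0468; discount at r = 0.157.
D_1 = 9.4192
D_2 = 10.9263
D_3 = 12.6745
D_4 = 13.7746
D_5 = 14.9703
D_6 = 16.2697
TV_6 = 17.0311/(0.157−0.0468) = 154.5472
P₀ = Σ Dₜ/(1+r)ᵗ + TV_6/(1+r)^6 = 110.6021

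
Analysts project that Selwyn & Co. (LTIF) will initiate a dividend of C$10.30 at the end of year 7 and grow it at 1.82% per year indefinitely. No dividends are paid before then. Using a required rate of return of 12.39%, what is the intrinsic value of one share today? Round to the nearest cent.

Deferred-dividend DDM. At t=6 the remaining stream is a growing perpetuity with first payment D_7 = 10.30.
V_6 = D_7/(r−g) = 10.30/(0.1239−0.0182) = 97.4456
P₀ = V_6/(1+r)^6 = 97.4456/(1+0.1239)^6 = 48.3500

C$48.35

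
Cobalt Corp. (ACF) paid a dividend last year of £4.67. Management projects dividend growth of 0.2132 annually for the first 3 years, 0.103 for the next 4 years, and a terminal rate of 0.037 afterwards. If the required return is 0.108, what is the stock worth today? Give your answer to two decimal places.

£129.02

Three-stage DDM. Project D₁…D_7; terminal Gordon value at t=7 with g = 0.037; discount at r = 0.108.
D_1 = 5.6656
D_2 = 6.8736
D_3 = 8.3390
D_4 = 9.1979
D_5 = 10.1453
D_6 = 11.1903
D_7 = 12.3429
TV_7 = 12.7996/(0.108−0.037) = 180.2754
P₀ = Σ Dₜ/(1+r)ᵗ + TV_7/(1+r)^7 = 129.0236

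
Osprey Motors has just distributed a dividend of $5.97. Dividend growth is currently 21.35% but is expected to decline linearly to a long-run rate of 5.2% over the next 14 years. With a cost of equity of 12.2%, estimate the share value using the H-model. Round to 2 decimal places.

H-model: P₀ = D₀[(1+g_L) + H(g_S−g_L)]/(r−g_L), with H = 14/2 = 7.
P₀ = 5.97 × [(1+0.052) + 7×(0.2135−0.052)] / (0.122−0.052)
   = 5.97 × 2.1825 / 0.07 = 186.1361

$186.14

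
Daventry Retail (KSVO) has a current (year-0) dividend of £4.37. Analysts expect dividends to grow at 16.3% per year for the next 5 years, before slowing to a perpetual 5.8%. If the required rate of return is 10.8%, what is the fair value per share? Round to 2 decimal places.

£143.14

Two-stage DDM. Project D₁…D_5 at 0.163, terminal growth 0.058, discount at r = 0.108.
D_1 = 5.0823
D_2 = 5.9107
D_3 = 6.8742
D_4 = 7.9947
D_5 = 9.2978
Terminal value at t=5: TV = D_6/(r−g) = 9.8371/(0.108−0.058) = 196.7414
P₀ = 5.0823/(1+0.108)^1 + 5.9107/(1+0.108)^2 + 6.8742/(1+0.108)^3 + 7.9947/(1+0.108)^4 + 9.2978/(1+0.108)^5 + 196.7414/(1+0.108)^5 = 143.1414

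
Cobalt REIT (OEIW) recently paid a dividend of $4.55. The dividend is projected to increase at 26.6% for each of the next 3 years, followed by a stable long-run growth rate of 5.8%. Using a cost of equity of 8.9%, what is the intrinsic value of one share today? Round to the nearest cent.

Two-stage DDM. Project D₁…D_3 at 0.266, terminal growth 0.058, discount at r = 0.089.
D_1 = 5.7603
D_2 = 7.2925
D_3 = 9.2324
Terminal value at t=3: TV = D_4/(r−g) = 9.7678/(0.089−0.058) = 315.0914
P₀ = 5.7603/(1+0.089)^1 + 7.2925/(1+0.089)^2 + 9.2324/(1+0.089)^3 + 315.0914/(1+0.089)^3 = 262.5667

$262.57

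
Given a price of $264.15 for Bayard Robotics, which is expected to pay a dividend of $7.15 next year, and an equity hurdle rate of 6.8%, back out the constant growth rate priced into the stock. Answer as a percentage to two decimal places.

4.09%

From P₀ = D₁/(r − g), the implied growth is g = r − D₁/P₀.
g = 0.068 − 7.15/264.15 = 0.068 − 0.02707 = 0.04093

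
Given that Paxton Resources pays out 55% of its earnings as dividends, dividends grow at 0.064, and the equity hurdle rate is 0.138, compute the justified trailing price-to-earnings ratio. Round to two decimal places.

Justified trailing P/E = b(1+g)/(r−g) = 0.55×(1+0.064)/(0.138−0.064) = 7.9081

7.91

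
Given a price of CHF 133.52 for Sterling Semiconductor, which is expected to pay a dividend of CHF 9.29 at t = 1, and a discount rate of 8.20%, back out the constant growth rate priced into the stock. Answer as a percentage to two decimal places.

From P₀ = D₁/(r − g), the implied growth is g = r − D₁/P₀.
g = 0.082 − 9.29/133.52 = 0.082 − 0.06958 = 0.01242

1.24%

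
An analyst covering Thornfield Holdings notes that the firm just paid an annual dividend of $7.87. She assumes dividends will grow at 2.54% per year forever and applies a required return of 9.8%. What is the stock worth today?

Gordon growth model: P₀ = D₁/(r − g). D₁ = 7.87 × (1 + 0.0254) = 8.0699.
P₀ = 8.0699 / (0.098 − 0.0254) = 8.0699 / 0.0726 = 111.1556

$111.16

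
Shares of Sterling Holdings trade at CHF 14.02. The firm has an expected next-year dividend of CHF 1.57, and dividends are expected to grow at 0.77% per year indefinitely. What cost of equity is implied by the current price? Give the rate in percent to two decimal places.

Rearranging the constant-growth DDM: r = D₁/P₀ + g.
r = 1.5700 / 14.02 + 0.0077 = 0.11198 + 0.0077 = 0.11968

11.97%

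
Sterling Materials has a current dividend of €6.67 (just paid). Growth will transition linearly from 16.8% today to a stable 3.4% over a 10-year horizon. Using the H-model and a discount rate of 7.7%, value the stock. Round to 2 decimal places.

€264.32

H-model: P₀ = D₀[(1+g_L) + H(g_S−g_L)]/(r−g_L), with H = 10/2 = 5.
P₀ = 6.67 × [(1+0.034) + 5×(0.168−0.034)] / (0.077−0.034)
   = 6.67 × 1.7040 / 0.043 = 264.3181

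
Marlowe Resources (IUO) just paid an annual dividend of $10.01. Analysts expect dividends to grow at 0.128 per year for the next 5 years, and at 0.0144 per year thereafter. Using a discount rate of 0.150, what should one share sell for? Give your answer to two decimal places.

Two-stage DDM. Project D₁…D_5 at 0.128, terminal growth 0.0144, discount at r = 0.15.
D_1 = 11.2913
D_2 = 12.7366
D_3 = 14.3668
D_4 = 16.2058
D_5 = 18.2801
Terminal value at t=5: TV = D_6/(r−g) = 18.5434/(0.15−0.0144) = 136.7506
P₀ = 11.2913/(1+0.15)^1 + 12.7366/(1+0.15)^2 + 14.3668/(1+0.15)^3 + 16.2058/(1+0.15)^4 + 18.2801/(1+0.15)^5 + 136.7506/(1+0.15)^5 = 115.2390

$115.24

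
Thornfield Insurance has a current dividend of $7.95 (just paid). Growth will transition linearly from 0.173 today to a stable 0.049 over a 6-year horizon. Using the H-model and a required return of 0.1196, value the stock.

H-model: P₀ = D₀[(1+g_L) + H(g_S−g_L)]/(r−g_L), with H = 6/2 = 3.
P₀ = 7.95 × [(1+0.049) + 3×(0.173−0.049)] / (0.1196−0.049)
   = 7.95 × 1.4210 / 0.0706 = 160.0135

$160.01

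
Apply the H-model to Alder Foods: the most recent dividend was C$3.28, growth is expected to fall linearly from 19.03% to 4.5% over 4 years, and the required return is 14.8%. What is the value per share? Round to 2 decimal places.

H-model: P₀ = D₀[(1+g_L) + H(g_S−g_L)]/(r−g_L), with H = 4/2 = 2.
P₀ = 3.28 × [(1+0.045) + 2×(0.1903−0.045)] / (0.148−0.045)
   = 3.28 × 1.3356 / 0.103 = 42.5317

C$42.53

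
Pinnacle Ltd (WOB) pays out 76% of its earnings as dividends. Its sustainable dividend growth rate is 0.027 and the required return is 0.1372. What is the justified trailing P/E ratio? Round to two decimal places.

Justified trailing P/E = b(1+g)/(r−g) = 0.76×(1+0.027)/(0.1372−0.027) = 7.0828

7.08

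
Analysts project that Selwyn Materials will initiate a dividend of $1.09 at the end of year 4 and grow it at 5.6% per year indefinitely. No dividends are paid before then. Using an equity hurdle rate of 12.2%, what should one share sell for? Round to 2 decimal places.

Deferred-dividend DDM. At t=3 the remaining stream is a growing perpetuity with first payment D_4 = 1.09.
V_3 = D_4/(r−g) = 1.09/(0.122−0.056) = 16.5152
P₀ = V_3/(1+r)^3 = 16.5152/(1+0.122)^3 = 11.6924

$11.69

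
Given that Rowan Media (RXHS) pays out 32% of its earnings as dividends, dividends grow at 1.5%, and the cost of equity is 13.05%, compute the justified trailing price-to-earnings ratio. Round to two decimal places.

Justified trailing P/E = b(1+g)/(r−g) = 0.32×(1+0.015)/(0.1305−0.015) = 2.8121

2.81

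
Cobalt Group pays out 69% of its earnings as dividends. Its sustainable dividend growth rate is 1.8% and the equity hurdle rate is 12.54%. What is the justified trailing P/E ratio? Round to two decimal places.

Justified trailing P/E = b(1+g)/(r−g) = 0.69×(1+0.018)/(0.1254−0.018) = 6.5402

6.54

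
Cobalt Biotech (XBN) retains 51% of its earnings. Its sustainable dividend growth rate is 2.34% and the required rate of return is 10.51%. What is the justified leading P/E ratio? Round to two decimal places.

Payout ratio b = 1 − 0.51 = 0.49.
Justified leading P/E = b/(r−g) = 0.49/(0.1051−0.0234) = 5.9976

6.00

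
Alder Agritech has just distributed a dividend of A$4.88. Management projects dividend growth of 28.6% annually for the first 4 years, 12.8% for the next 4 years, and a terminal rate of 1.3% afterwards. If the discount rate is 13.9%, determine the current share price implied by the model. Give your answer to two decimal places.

Three-stage DDM. Project D₁…D_8; terminal Gordon value at t=8 with g = 0.013; discount at r = 0.139.
D_1 = 6.2757
D_2 = 8.0705
D_3 = 10.3787
D_4 = 13.3470
D_5 = 15.0554
D_6 = 16.9825
D_7 = 19.1563
D_8 = 21.6083
TV_8 = 21.8892/(0.139−0.013) = 173.7237
P₀ = Σ Dₜ/(1+r)ᵗ + TV_8/(1+r)^8 = 118.9769

A$118.98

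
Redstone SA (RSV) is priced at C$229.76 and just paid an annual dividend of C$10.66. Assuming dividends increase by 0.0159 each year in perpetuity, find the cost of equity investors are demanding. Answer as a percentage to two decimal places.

Rearranging the constant-growth DDM: r = D₁/P₀ + g.
D₁ = 10.66 × (1 + 0.0159) = 10.8295.
r = 10.8295 / 229.76 + 0.0159 = 0.04713 + 0.0159 = 0.06303

6.30%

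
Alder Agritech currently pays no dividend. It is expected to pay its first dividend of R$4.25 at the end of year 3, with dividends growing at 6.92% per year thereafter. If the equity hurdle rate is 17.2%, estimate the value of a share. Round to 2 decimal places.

R$30.10

Deferred-dividend DDM. At t=2 the remaining stream is a growing perpetuity with first payment D_3 = 4.25.
V_2 = D_3/(r−g) = 4.25/(0.172−0.0692) = 41.3424
P₀ = V_2/(1+r)^2 = 41.3424/(1+0.172)^2 = 30.0982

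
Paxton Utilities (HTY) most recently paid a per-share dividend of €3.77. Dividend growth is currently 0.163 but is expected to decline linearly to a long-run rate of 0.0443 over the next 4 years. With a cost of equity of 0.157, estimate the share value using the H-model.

€42.87

H-model: P₀ = D₀[(1+g_L) + H(g_S−g_L)]/(r−g_L), with H = 4/2 = 2.
P₀ = 3.77 × [(1+0.0443) + 2×(0.163−0.0443)] / (0.157−0.0443)
   = 3.77 × 1.2817 / 0.1127 = 42.8750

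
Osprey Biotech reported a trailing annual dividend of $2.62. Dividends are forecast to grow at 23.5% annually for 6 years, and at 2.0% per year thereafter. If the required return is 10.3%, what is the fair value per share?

Two-stage DDM. Project D₁…D_6 at 0.235, terminal growth 0.02, discount at r = 0.103.
D_1 = 3.2357
D_2 = 3.9961
D_3 = 4.9352
D_4 = 6.0949
D_5 = 7.5272
D_6 = 9.2961
Terminal value at t=6: TV = D_7/(r−g) = 9.4821/(0.103−0.02) = 114.2418
P₀ = 3.2357/(1+0.103)^1 + 3.9961/(1+0.103)^2 + 4.9352/(1+0.103)^3 + 6.0949/(1+0.103)^4 + 7.5272/(1+0.103)^5 + 9.2961/(1+0.103)^6 + 114.2418/(1+0.103)^6 = 87.2280

$87.23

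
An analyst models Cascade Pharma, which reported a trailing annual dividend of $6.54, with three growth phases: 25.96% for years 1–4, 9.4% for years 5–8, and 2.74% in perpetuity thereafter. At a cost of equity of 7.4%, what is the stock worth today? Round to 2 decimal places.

$385.13

Three-stage DDM. Project D₁…D_8; terminal Gordon value at t=8 with g = 0.0274; discount at r = 0.074.
D_1 = 8.2378
D_2 = 10.3763
D_3 = 13.0700
D_4 = 16.4630
D_5 = 18.0105
D_6 = 19.7035
D_7 = 21.5556
D_8 = 23.5818
TV_8 = 24.2280/(0.074−0.0274) = 519.9137
P₀ = Σ Dₜ/(1+r)ᵗ + TV_8/(1+r)^8 = 385.1263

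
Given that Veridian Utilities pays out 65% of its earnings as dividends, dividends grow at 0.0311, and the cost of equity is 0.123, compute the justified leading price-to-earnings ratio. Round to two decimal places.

Justified leading P/E = b/(r−g) = 0.65/(0.123−0.0311) = 7.0729

7.07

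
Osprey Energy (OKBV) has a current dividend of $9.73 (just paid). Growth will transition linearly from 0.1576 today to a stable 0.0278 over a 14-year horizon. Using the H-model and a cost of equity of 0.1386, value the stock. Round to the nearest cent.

H-model: P₀ = D₀[(1+g_L) + H(g_S−g_L)]/(r−g_L), with H = 14/2 = 7.
P₀ = 9.73 × [(1+0.0278) + 7×(0.1576−0.0278)] / (0.1386−0.0278)
   = 9.73 × 1.9364 / 0.1108 = 170.0467

$170.05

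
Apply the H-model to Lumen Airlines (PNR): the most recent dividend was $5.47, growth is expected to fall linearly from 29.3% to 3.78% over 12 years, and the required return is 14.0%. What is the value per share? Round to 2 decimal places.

H-model: P₀ = D₀[(1+g_L) + H(g_S−g_L)]/(r−g_L), with H = 12/2 = 6.
P₀ = 5.47 × [(1+0.0378) + 6×(0.293−0.0378)] / (0.14−0.0378)
   = 5.47 × 2.5690 / 0.1022 = 137.4993

$137.50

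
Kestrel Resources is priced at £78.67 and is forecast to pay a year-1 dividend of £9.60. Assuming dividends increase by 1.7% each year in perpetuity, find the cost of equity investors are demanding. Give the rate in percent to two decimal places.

13.90%

Rearranging the constant-growth DDM: r = D₁/P₀ + g.
r = 9.6000 / 78.67 + 0.017 = 0.12203 + 0.017 = 0.13903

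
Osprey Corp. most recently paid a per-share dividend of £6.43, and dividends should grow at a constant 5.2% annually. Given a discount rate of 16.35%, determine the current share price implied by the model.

£60.67

Gordon growth model: P₀ = D₁/(r − g). D₁ = 6.43 × (1 + 0.052) = 6.7644.
P₀ = 6.7644 / (0.1635 − 0.052) = 6.7644 / 0.1115 = 60.6669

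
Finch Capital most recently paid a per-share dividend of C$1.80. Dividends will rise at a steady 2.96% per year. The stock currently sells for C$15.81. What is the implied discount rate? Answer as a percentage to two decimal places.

14.68%

Rearranging the constant-growth DDM: r = D₁/P₀ + g.
D₁ = 1.80 × (1 + 0.0296) = 1.8533.
r = 1.8533 / 15.81 + 0.0296 = 0.11722 + 0.0296 = 0.14682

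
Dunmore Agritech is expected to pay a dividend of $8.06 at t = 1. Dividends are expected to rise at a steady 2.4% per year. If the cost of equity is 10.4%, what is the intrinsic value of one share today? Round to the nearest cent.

$100.75

Gordon growth model: P₀ = D₁/(r − g), with D₁ = 8.06 given directly.
P₀ = 8.0600 / (0.104 − 0.024) = 8.0600 / 0.08 = 100.7500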